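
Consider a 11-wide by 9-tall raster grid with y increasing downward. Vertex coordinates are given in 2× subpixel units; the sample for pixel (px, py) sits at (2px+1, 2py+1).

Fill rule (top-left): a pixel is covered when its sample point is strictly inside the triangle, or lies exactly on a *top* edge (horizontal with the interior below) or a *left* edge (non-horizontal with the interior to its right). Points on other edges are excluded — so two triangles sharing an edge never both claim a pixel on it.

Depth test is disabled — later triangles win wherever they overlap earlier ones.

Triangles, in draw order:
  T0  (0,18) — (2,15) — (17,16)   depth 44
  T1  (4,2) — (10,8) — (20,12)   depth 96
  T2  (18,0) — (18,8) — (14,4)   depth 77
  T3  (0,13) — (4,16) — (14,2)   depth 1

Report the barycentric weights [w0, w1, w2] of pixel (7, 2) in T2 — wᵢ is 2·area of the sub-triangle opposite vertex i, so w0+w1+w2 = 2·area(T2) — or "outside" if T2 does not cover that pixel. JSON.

T0:
  2·area = 47
  edge (0, 18)→(2, 15): d=(2,-3) top-left  bias=+0
  edge (2, 15)→(17, 16): d=(15,1) right/bottom  bias=-1
  edge (17, 16)→(0, 18): d=(-17,2) right/bottom  bias=-1
    (0,8)@(1, 17): e=[1,31,15] → #
    (1,8)@(3, 17): e=[7,29,11] → #
    (2,8)@(5, 17): e=[13,27,7] → #
    (3,8)@(7, 17): e=[19,25,3] → #
    (4,8)@(9, 17): e=[25,23,-1] → ·
  covered (4 px):
    · · · · · · · · · · ·
    · · · · · · · · · · ·
    · · · · · · · · · · ·
    · · · · · · · · · · ·
    · · · · · · · · · · ·
    · · · · · · · · · · ·
    · · · · · · · · · · ·
    · · · · · · · · · · ·
    # # # # · · · · · · ·
T1:
  2·area = 36  (B↔C swapped to make it positive)
  edge (4, 2)→(20, 12): d=(16,10) right/bottom  bias=-1
  edge (20, 12)→(10, 8): d=(-10,-4) top-left  bias=+0
  edge (10, 8)→(4, 2): d=(-6,-6) top-left  bias=+0
    (1,0)@(3, 1): e=[-6,42,0] → ·  [on edge]
    (2,1)@(5, 3): e=[6,30,0] → #  [on edge]
    (3,1)@(7, 3): e=[-14,38,12] → ·
    (2,2)@(5, 5): e=[38,10,-12] → ·
    (3,2)@(7, 5): e=[18,18,0] → #  [on edge]
    (4,2)@(9, 5): e=[-2,26,12] → ·
    (3,3)@(7, 7): e=[50,-2,-12] → ·
    (4,3)@(9, 7): e=[30,6,0] → #  [on edge]
    (5,3)@(11, 7): e=[10,14,12] → #
    (6,3)@(13, 7): e=[-10,22,24] → ·
    (4,4)@(9, 9): e=[62,-14,-12] → ·
    (5,4)@(11, 9): e=[42,-6,0] → ·  [on edge]
    (6,5)@(13, 11): e=[54,-18,0] → ·  [on edge]
    (7,6)@(15, 13): e=[66,-30,0] → ·  [on edge]
    (8,7)@(17, 15): e=[78,-42,0] → ·  [on edge]
    (9,8)@(19, 17): e=[90,-54,0] → ·  [on edge]
  covered (6 px):
    · · · · · · · · · · ·
    · · # · · · · · · · ·
    · · · # · · · · · · ·
    · · · · # # · · · · ·
    · · · · · · # # · · ·
    · · · · · · · · · · ·
    · · · · · · · · · · ·
    · · · · · · · · · · ·
    · · · · · · · · · · ·
T2:
  2·area = 32
  edge (18, 0)→(18, 8): d=(0,8) right/bottom  bias=-1
  edge (18, 8)→(14, 4): d=(-4,-4) top-left  bias=+0
  edge (14, 4)→(18, 0): d=(4,-4) top-left  bias=+0
    (5,0)@(11, 1): e=[56,0,-24] → ·  [on edge]
    (8,0)@(17, 1): e=[8,24,0] → #  [on edge]
    (9,0)@(19, 1): e=[-8,32,8] → ·
    (6,1)@(13, 3): e=[40,0,-8] → ·  [on edge]
    (7,1)@(15, 3): e=[24,8,0] → #  [on edge]
    (9,1)@(19, 3): e=[-8,24,16] → ·
    (6,2)@(13, 5): e=[40,-8,0] → ·  [on edge]
    (7,2)@(15, 5): e=[24,0,8] → #  [on edge]
    (9,2)@(19, 5): e=[-8,16,24] → ·
    (5,3)@(11, 7): e=[56,-24,0] → ·  [on edge]
    (7,3)@(15, 7): e=[24,-8,16] → ·
    (8,3)@(17, 7): e=[8,0,24] → #  [on edge]
    (4,4)@(9, 9): e=[72,-40,0] → ·  [on edge]
    (9,4)@(19, 9): e=[-8,0,40] → ·  [on edge]
    (3,5)@(7, 11): e=[88,-56,0] → ·  [on edge]
    (10,5)@(21, 11): e=[-24,0,56] → ·  [on edge]
    (2,6)@(5, 13): e=[104,-72,0] → ·  [on edge]
    (1,7)@(3, 15): e=[120,-88,0] → ·  [on edge]
    (0,8)@(1, 17): e=[136,-104,0] → ·  [on edge]
  covered (6 px):
    · · · · · · · · # · ·
    · · · · · · · # # · ·
    · · · · · · · # # · ·
    · · · · · · · · # · ·
    · · · · · · · · · · ·
    · · · · · · · · · · ·
    · · · · · · · · · · ·
    · · · · · · · · · · ·
    · · · · · · · · · · ·
T3:
  2·area = 86  (B↔C swapped to make it positive)
  edge (0, 13)→(14, 2): d=(14,-11) top-left  bias=+0
  edge (14, 2)→(4, 16): d=(-10,14) right/bottom  bias=-1
  edge (4, 16)→(0, 13): d=(-4,-3) top-left  bias=+0
    (6,1)@(13, 3): e=[3,4,79] → #
    (7,1)@(15, 3): e=[25,-24,85] → ·
    (5,2)@(11, 5): e=[9,12,65] → #
    (6,2)@(13, 5): e=[31,-16,71] → ·
    (4,3)@(9, 7): e=[15,20,51] → #
    (5,3)@(11, 7): e=[37,-8,57] → ·
    (3,4)@(7, 9): e=[21,28,37] → #
    (4,4)@(9, 9): e=[43,0,43] → ·  [on edge]
    (1,5)@(3, 11): e=[5,64,17] → #
    (2,5)@(5, 11): e=[27,36,23] → #
    (4,5)@(9, 11): e=[71,-20,35] → ·
    (0,6)@(1, 13): e=[11,72,3] → #
  covered (11 px):
    · · · · · · · · · · ·
    · · · · · · # · · · ·
    · · · · · # · · · · ·
    · · · · # · · · · · ·
    · · · # · · · · · · ·
    · # # # · · · · · · ·
    # # # · · · · · · · ·
    · # · · · · · · · · ·
    · · · · · · · · · · ·

Answer: [0,8,24]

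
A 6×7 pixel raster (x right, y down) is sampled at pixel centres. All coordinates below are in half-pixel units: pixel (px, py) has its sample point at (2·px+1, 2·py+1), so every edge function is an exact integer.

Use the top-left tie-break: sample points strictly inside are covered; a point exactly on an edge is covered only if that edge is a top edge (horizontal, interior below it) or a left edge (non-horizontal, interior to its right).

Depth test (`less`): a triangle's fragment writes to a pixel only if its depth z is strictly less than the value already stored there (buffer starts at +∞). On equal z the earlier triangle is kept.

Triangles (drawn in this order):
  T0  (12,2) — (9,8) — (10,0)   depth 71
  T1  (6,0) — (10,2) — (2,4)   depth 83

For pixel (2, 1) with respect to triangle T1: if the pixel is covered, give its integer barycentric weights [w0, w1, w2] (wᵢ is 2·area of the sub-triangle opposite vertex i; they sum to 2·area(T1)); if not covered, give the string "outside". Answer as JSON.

T0:
  2·area = 18
  edge (12, 2)→(9, 8): d=(-3,6) right/bottom  bias=-1
  edge (9, 8)→(10, 0): d=(1,-8) top-left  bias=+0
  edge (10, 0)→(12, 2): d=(2,2) right/bottom  bias=-1
    (5,0)@(11, 1): e=[9,9,0] → .  [on edge]
    (5,1)@(11, 3): e=[3,11,4] → X
    (5,2)@(11, 5): e=[-3,13,8] → .
  covered (1 px):
    . . . . . .
    . . . . . X
    . . . . . .
    . . . . . .
    . . . . . .
    . . . . . .
    . . . . . .
T1:
  2·area = 24
  edge (6, 0)→(10, 2): d=(4,2) right/bottom  bias=-1
  edge (10, 2)→(2, 4): d=(-8,2) right/bottom  bias=-1
  edge (2, 4)→(6, 0): d=(4,-4) top-left  bias=+0
    (2,0)@(5, 1): e=[6,18,0] → X  [on edge]
    (3,0)@(7, 1): e=[2,14,8] → X
    (4,0)@(9, 1): e=[-2,10,16] → .
    (1,1)@(3, 3): e=[18,6,0] → X  [on edge]
    (3,1)@(7, 3): e=[10,-2,16] → .
    (0,2)@(1, 5): e=[30,-6,0] → .  [on edge]
    (1,2)@(3, 5): e=[26,-10,8] → .
    (2,2)@(5, 5): e=[22,-14,16] → .
  covered (4 px):
    . . X X . .
    . X X . . .
    . . . . . .
    . . . . . .
    . . . . . .
    . . . . . .
    . . . . . .

Result: [2,8,14]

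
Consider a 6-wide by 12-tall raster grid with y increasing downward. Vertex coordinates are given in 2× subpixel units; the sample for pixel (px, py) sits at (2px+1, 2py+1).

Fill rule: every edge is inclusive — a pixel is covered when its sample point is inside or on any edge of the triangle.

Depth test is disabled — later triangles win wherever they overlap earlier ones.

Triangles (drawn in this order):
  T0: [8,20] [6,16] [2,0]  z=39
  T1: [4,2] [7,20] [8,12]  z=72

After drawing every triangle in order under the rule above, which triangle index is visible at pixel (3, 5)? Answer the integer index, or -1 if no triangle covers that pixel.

T0:
  2·area = 16
  edge (8, 20)→(6, 16): d=(-2,-4) inclusive
  edge (6, 16)→(2, 0): d=(-4,-16) inclusive
  edge (2, 0)→(8, 20): d=(6,20) inclusive
    (2,5)@(5, 11): e=[6,4,6] → #
    (3,5)@(7, 11): e=[14,36,-34] → ·
    (2,6)@(5, 13): e=[2,-4,18] → ·
    (3,8)@(7, 17): e=[2,12,2] → #
    (4,8)@(9, 17): e=[10,44,-38] → ·
    (3,9)@(7, 19): e=[-2,4,14] → ·
  covered (2 px):
    · · · · · ·
    · · · · · ·
    · · · · · ·
    · · · · · ·
    · · · · · ·
    · · # · · ·
    · · · · · ·
    · · · · · ·
    · · · # · ·
    · · · · · ·
    · · · · · ·
    · · · · · ·
T1:
  2·area = 42  (B↔C swapped to make it positive)
  edge (4, 2)→(8, 12): d=(4,10) inclusive
  edge (8, 12)→(7, 20): d=(-1,8) inclusive
  edge (7, 20)→(4, 2): d=(-3,-18) inclusive
    (2,2)@(5, 5): e=[2,31,9] → #
    (3,2)@(7, 5): e=[-18,15,45] → ·
    (2,3)@(5, 7): e=[10,29,3] → #
    (3,3)@(7, 7): e=[-10,13,39] → ·
    (2,4)@(5, 9): e=[18,27,-3] → ·
    (3,5)@(7, 11): e=[6,9,27] → #
    (4,5)@(9, 11): e=[-14,-7,63] → ·
    (3,6)@(7, 13): e=[14,7,21] → #
    (4,6)@(9, 13): e=[-6,-9,57] → ·
    (3,7)@(7, 15): e=[22,5,15] → #
    (4,7)@(9, 15): e=[2,-11,51] → ·
    (3,8)@(7, 17): e=[30,3,9] → #
  covered (7 px):
    · · · · · ·
    · · · · · ·
    · · # · · ·
    · · # · · ·
    · · · · · ·
    · · · # · ·
    · · · # · ·
    · · · # · ·
    · · · # · ·
    · · · # · ·
    · · · · · ·
    · · · · · ·

Z-buffer (winner per pixel, '.' = empty):
  . . . . . .
  . . . . . .
  . . 1 . . .
  . . 1 . . .
  . . . . . .
  . . 0 1 . .
  . . . 1 . .
  . . . 1 . .
  . . . 1 . .
  . . . 1 . .
  . . . . . .
  . . . . . .

Result: 1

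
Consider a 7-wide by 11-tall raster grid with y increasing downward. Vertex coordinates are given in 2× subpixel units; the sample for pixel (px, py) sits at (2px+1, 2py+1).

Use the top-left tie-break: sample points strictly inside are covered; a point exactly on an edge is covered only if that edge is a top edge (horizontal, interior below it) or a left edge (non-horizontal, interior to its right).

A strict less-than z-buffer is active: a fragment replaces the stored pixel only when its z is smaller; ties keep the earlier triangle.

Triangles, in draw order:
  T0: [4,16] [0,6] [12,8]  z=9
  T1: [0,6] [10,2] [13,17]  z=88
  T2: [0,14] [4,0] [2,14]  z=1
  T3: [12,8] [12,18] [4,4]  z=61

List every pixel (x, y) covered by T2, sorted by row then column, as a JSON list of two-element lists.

T0:
  2·area = 112
  edge (4, 16)→(0, 6): d=(-4,-10) top-left  bias=+0
  edge (0, 6)→(12, 8): d=(12,2) right/bottom  bias=-1
  edge (12, 8)→(4, 16): d=(-8,8) right/bottom  bias=-1
    (0,3)@(1, 7): e=[6,10,96] → X
    (1,3)@(3, 7): e=[26,6,80] → X
    (2,3)@(5, 7): e=[46,2,64] → X
    (3,3)@(7, 7): e=[66,-2,48] → .
    (6,3)@(13, 7): e=[126,-14,0] → .  [on edge]
    (0,4)@(1, 9): e=[-2,34,80] → .
    (1,4)@(3, 9): e=[18,30,64] → X
    (3,4)@(7, 9): e=[58,22,32] → X
    (4,4)@(9, 9): e=[78,18,16] → X
    (5,4)@(11, 9): e=[98,14,0] → .  [on edge]
    (1,5)@(3, 11): e=[10,54,48] → X
    (4,5)@(9, 11): e=[70,42,0] → .  [on edge]
    (3,6)@(7, 13): e=[42,70,0] → .  [on edge]
    (2,7)@(5, 15): e=[14,98,0] → .  [on edge]
    (1,8)@(3, 17): e=[-14,126,0] → .  [on edge]
    (0,9)@(1, 19): e=[-42,154,0] → .  [on edge]
  covered (12 px):
    . . . . . . .
    . . . . . . .
    . . . . . . .
    X X X . . . .
    . X X X X . .
    . X X X . . .
    . X X . . . .
    . . . . . . .
    . . . . . . .
    . . . . . . .
    . . . . . . .
T1:
  2·area = 162
  edge (0, 6)→(10, 2): d=(10,-4) top-left  bias=+0
  edge (10, 2)→(13, 17): d=(3,15) right/bottom  bias=-1
  edge (13, 17)→(0, 6): d=(-13,-11) top-left  bias=+0
    (4,1)@(9, 3): e=[6,18,138] → X
    (5,1)@(11, 3): e=[14,-12,160] → .
    (1,2)@(3, 5): e=[2,114,46] → X
    (2,2)@(5, 5): e=[10,84,68] → X
    (3,2)@(7, 5): e=[18,54,90] → X
    (5,2)@(11, 5): e=[34,-6,134] → .
    (1,3)@(3, 7): e=[22,120,20] → X
    (5,3)@(11, 7): e=[54,0,108] → .  [on edge]
    (1,4)@(3, 9): e=[42,126,-6] → .
    (2,4)@(5, 9): e=[50,96,16] → X
    (5,4)@(11, 9): e=[74,6,82] → X
    (6,4)@(13, 9): e=[82,-24,104] → .
    (6,8)@(13, 17): e=[162,0,0] → .  [on edge]
  covered (19 px):
    . . . . . . .
    . . . . X . .
    . X X X X . .
    . X X X X . .
    . . X X X X .
    . . . X X X .
    . . . . X X .
    . . . . . X .
    . . . . . . .
    . . . . . . .
    . . . . . . .
T2:
  2·area = 28
  edge (0, 14)→(4, 0): d=(4,-14) top-left  bias=+0
  edge (4, 0)→(2, 14): d=(-2,14) right/bottom  bias=-1
  edge (2, 14)→(0, 14): d=(-2,0) right/bottom  bias=-1
    (1,2)@(3, 5): e=[6,4,18] → X
    (2,2)@(5, 5): e=[34,-24,18] → .
    (1,3)@(3, 7): e=[14,0,14] → .  [on edge]
    (0,5)@(1, 11): e=[2,20,6] → X
    (1,5)@(3, 11): e=[30,-8,6] → .
    (0,6)@(1, 13): e=[10,16,2] → X
    (1,6)@(3, 13): e=[38,-12,2] → .
    (0,7)@(1, 15): e=[18,12,-2] → .
    (0,10)@(1, 21): e=[42,0,-14] → .  [on edge]
  covered (3 px):
    . . . . . . .
    . . . . . . .
    . X . . . . .
    . . . . . . .
    . . . . . . .
    X . . . . . .
    X . . . . . .
    . . . . . . .
    . . . . . . .
    . . . . . . .
    . . . . . . .
T3:
  2·area = 80
  edge (12, 8)→(12, 18): d=(0,10) right/bottom  bias=-1
  edge (12, 18)→(4, 4): d=(-8,-14) top-left  bias=+0
  edge (4, 4)→(12, 8): d=(8,4) right/bottom  bias=-1
    (2,2)@(5, 5): e=[70,6,4] → X
    (3,2)@(7, 5): e=[50,34,-4] → .
    (2,3)@(5, 7): e=[70,-10,20] → .
    (3,3)@(7, 7): e=[50,18,12] → X
    (4,3)@(9, 7): e=[30,46,4] → X
    (5,3)@(11, 7): e=[10,74,-4] → .
    (3,4)@(7, 9): e=[50,2,28] → X
    (5,4)@(11, 9): e=[10,58,12] → X
    (6,4)@(13, 9): e=[-10,86,4] → .
    (3,5)@(7, 11): e=[50,-14,44] → .
    (4,5)@(9, 11): e=[30,14,36] → X
    (6,5)@(13, 11): e=[-10,70,20] → .
  covered (10 px):
    . . . . . . .
    . . . . . . .
    . . X . . . .
    . . . X X . .
    . . . X X X .
    . . . . X X .
    . . . . . X .
    . . . . . X .
    . . . . . . .
    . . . . . . .
    . . . . . . .

Result: [[1,2],[0,5],[0,6]]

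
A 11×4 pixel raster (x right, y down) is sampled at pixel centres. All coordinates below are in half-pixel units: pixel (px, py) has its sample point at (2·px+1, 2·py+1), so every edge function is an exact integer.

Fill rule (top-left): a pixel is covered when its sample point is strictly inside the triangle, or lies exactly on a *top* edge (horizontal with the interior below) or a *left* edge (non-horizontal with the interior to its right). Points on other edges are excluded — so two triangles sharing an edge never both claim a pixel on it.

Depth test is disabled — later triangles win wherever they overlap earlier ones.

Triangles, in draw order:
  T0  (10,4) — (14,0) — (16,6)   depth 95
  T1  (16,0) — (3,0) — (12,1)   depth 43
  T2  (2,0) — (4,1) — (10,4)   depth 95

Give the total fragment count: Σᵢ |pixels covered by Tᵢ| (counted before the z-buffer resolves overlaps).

T0:
  2·area = 32
  edge (10, 4)→(14, 0): d=(4,-4) top-left  bias=+0
  edge (14, 0)→(16, 6): d=(2,6) right/bottom  bias=-1
  edge (16, 6)→(10, 4): d=(-6,-2) top-left  bias=+0
    (0,0)@(1, 1): e=[-48,80,0] → .  [on edge]
    (6,0)@(13, 1): e=[0,8,24] → X  [on edge]
    (7,0)@(15, 1): e=[8,-4,28] → .
    (3,1)@(7, 3): e=[-16,48,0] → .  [on edge]
    (5,1)@(11, 3): e=[0,24,8] → X  [on edge]
    (7,1)@(15, 3): e=[16,0,16] → .  [on edge]
    (4,2)@(9, 5): e=[0,40,-8] → .  [on edge]
    (5,2)@(11, 5): e=[8,28,-4] → .
    (6,2)@(13, 5): e=[16,16,0] → X  [on edge]
    (7,2)@(15, 5): e=[24,4,4] → X
    (8,2)@(17, 5): e=[32,-8,8] → .
    (3,3)@(7, 7): e=[0,56,-24] → .  [on edge]
    (9,3)@(19, 7): e=[48,-16,0] → .  [on edge]
  covered (5 px):
    . . . . . . X . . . .
    . . . . . X X . . . .
    . . . . . . X X . . .
    . . . . . . . . . . .
T1:
  2·area = 13  (B↔C swapped to make it positive)
  edge (16, 0)→(12, 1): d=(-4,1) right/bottom  bias=-1
  edge (12, 1)→(3, 0): d=(-9,-1) top-left  bias=+0
  edge (3, 0)→(16, 0): d=(13,0) top-left  bias=+0
  covered (0 px):
    . . . . . . . . . . .
    . . . . . . . . . . .
    . . . . . . . . . . .
    . . . . . . . . . . .
T2:
  degenerate (2·area = 0) — covers nothing

Answer: 5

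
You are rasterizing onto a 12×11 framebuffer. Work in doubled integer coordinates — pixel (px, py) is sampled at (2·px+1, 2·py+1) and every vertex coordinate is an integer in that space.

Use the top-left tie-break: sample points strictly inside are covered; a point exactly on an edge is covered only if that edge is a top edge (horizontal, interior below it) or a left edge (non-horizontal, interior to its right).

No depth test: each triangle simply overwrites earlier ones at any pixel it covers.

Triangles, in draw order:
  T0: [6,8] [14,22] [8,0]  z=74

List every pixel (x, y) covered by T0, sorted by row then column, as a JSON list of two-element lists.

T0:
  2·area = 92  (B↔C swapped to make it positive)
  edge (6, 8)→(8, 0): d=(2,-8) top-left  bias=+0
  edge (8, 0)→(14, 22): d=(6,22) right/bottom  bias=-1
  edge (14, 22)→(6, 8): d=(-8,-14) top-left  bias=+0
    (3,2)@(7, 5): e=[2,52,38] → X
    (4,2)@(9, 5): e=[18,8,66] → X
    (5,2)@(11, 5): e=[34,-36,94] → .
    (3,3)@(7, 7): e=[6,64,22] → X
    (5,3)@(11, 7): e=[38,-24,78] → .
    (3,4)@(7, 9): e=[10,76,6] → X
    (5,4)@(11, 9): e=[42,-12,62] → .
    (3,5)@(7, 11): e=[14,88,-10] → .
    (4,5)@(9, 11): e=[30,44,18] → X
    (5,5)@(11, 11): e=[46,0,46] → .  [on edge]
    (4,6)@(9, 13): e=[34,56,2] → X
    (5,6)@(11, 13): e=[50,12,30] → X
  covered (11 px):
    . . . . . . . . . . . .
    . . . . . . . . . . . .
    . . . X X . . . . . . .
    . . . X X . . . . . . .
    . . . X X . . . . . . .
    . . . . X . . . . . . .
    . . . . X X . . . . . .
    . . . . . X . . . . . .
    . . . . . . . . . . . .
    . . . . . . X . . . . .
    . . . . . . . . . . . .

Final: [[3,2],[4,2],[3,3],[4,3],[3,4],[4,4],[4,5],[4,6],[5,6],[5,7],[6,9]]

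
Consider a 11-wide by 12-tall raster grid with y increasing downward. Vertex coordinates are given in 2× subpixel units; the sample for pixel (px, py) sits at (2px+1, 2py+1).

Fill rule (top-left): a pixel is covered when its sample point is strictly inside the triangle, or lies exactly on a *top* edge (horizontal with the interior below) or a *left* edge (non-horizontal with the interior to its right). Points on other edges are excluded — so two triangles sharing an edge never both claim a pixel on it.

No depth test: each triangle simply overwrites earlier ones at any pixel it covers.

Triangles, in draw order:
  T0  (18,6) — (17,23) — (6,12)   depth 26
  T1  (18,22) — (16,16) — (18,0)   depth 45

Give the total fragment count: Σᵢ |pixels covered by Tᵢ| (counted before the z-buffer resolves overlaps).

T0:
  2·area = 198
  edge (18, 6)→(17, 23): d=(-1,17) right/bottom  bias=-1
  edge (17, 23)→(6, 12): d=(-11,-11) top-left  bias=+0
  edge (6, 12)→(18, 6): d=(12,-6) top-left  bias=+0
    (0,3)@(1, 7): e=[288,0,-90] → ·  [on edge]
    (8,3)@(17, 7): e=[16,176,6] → █
    (9,3)@(19, 7): e=[-18,198,18] → ·
    (1,4)@(3, 9): e=[252,0,-54] → ·  [on edge]
    (6,4)@(13, 9): e=[82,110,6] → █
    (7,4)@(15, 9): e=[48,132,18] → █
    (9,4)@(19, 9): e=[-20,176,42] → ·
    (2,5)@(5, 11): e=[216,0,-18] → ·  [on edge]
    (4,5)@(9, 11): e=[148,44,6] → █
    (5,5)@(11, 11): e=[114,66,18] → █
    (9,5)@(19, 11): e=[-22,154,66] → ·
    (3,6)@(7, 13): e=[180,0,18] → █  [on edge]
    (4,7)@(9, 15): e=[144,0,54] → █  [on edge]
    (5,8)@(11, 17): e=[108,0,90] → █  [on edge]
    (6,9)@(13, 19): e=[72,0,126] → █  [on edge]
    (7,10)@(15, 21): e=[36,0,162] → █  [on edge]
    (8,11)@(17, 23): e=[0,0,198] → ·  [on edge]
  covered (29 px):
    · · · · · · · · · · ·
    · · · · · · · · · · ·
    · · · · · · · · · · ·
    · · · · · · · · █ · ·
    · · · · · · █ █ █ · ·
    · · · · █ █ █ █ █ · ·
    · · · █ █ █ █ █ █ · ·
    · · · · █ █ █ █ █ · ·
    · · · · · █ █ █ █ · ·
    · · · · · · █ █ █ · ·
    · · · · · · · █ █ · ·
    · · · · · · · · · · ·
T1:
  2·area = 44
  edge (18, 22)→(16, 16): d=(-2,-6) top-left  bias=+0
  edge (16, 16)→(18, 0): d=(2,-16) top-left  bias=+0
  edge (18, 0)→(18, 22): d=(0,22) right/bottom  bias=-1
    (5,0)@(11, 1): e=[0,-110,154] → ·  [on edge]
    (6,3)@(13, 7): e=[0,-66,110] → ·  [on edge]
    (8,4)@(17, 9): e=[20,2,22] → █
    (9,4)@(19, 9): e=[32,34,-22] → ·
    (8,5)@(17, 11): e=[16,6,22] → █
    (9,5)@(19, 11): e=[28,38,-22] → ·
    (7,6)@(15, 13): e=[0,-22,66] → ·  [on edge]
    (8,6)@(17, 13): e=[12,10,22] → █
    (9,6)@(19, 13): e=[24,42,-22] → ·
    (8,7)@(17, 15): e=[8,14,22] → █
    (9,7)@(19, 15): e=[20,46,-22] → ·
    (8,8)@(17, 17): e=[4,18,22] → █
    (8,9)@(17, 19): e=[0,22,22] → █  [on edge]
  covered (6 px):
    · · · · · · · · · · ·
    · · · · · · · · · · ·
    · · · · · · · · · · ·
    · · · · · · · · · · ·
    · · · · · · · · █ · ·
    · · · · · · · · █ · ·
    · · · · · · · · █ · ·
    · · · · · · · · █ · ·
    · · · · · · · · █ · ·
    · · · · · · · · █ · ·
    · · · · · · · · · · ·
    · · · · · · · · · · ·

Result: 35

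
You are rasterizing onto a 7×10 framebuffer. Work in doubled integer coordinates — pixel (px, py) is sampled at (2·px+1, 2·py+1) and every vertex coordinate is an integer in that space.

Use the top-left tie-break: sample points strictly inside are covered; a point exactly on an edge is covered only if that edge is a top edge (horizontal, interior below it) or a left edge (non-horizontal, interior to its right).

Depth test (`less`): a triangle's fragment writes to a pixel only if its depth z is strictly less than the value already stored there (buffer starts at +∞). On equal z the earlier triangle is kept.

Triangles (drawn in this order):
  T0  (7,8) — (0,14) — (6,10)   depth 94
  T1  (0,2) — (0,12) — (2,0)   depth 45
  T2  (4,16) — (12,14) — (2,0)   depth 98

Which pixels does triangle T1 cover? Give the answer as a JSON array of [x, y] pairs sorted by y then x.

T0:
  2·area = 8  (B↔C swapped to make it positive)
  edge (7, 8)→(6, 10): d=(-1,2) right/bottom  bias=-1
  edge (6, 10)→(0, 14): d=(-6,4) right/bottom  bias=-1
  edge (0, 14)→(7, 8): d=(7,-6) top-left  bias=+0
  covered (0 px):
    · · · · · · ·
    · · · · · · ·
    · · · · · · ·
    · · · · · · ·
    · · · · · · ·
    · · · · · · ·
    · · · · · · ·
    · · · · · · ·
    · · · · · · ·
    · · · · · · ·
T1:
  2·area = 20  (B↔C swapped to make it positive)
  edge (0, 2)→(2, 0): d=(2,-2) top-left  bias=+0
  edge (2, 0)→(0, 12): d=(-2,12) right/bottom  bias=-1
  edge (0, 12)→(0, 2): d=(0,-10) top-left  bias=+0
    (0,0)@(1, 1): e=[0,10,10] → █  [on edge]
    (1,0)@(3, 1): e=[4,-14,30] → ·
    (0,1)@(1, 3): e=[4,6,10] → █
    (1,1)@(3, 3): e=[8,-18,30] → ·
    (0,2)@(1, 5): e=[8,2,10] → █
    (1,2)@(3, 5): e=[12,-22,30] → ·
    (0,3)@(1, 7): e=[12,-2,10] → ·
  covered (3 px):
    █ · · · · · ·
    █ · · · · · ·
    █ · · · · · ·
    · · · · · · ·
    · · · · · · ·
    · · · · · · ·
    · · · · · · ·
    · · · · · · ·
    · · · · · · ·
    · · · · · · ·
T2:
  2·area = 132  (B↔C swapped to make it positive)
  edge (4, 16)→(2, 0): d=(-2,-16) top-left  bias=+0
  edge (2, 0)→(12, 14): d=(10,14) right/bottom  bias=-1
  edge (12, 14)→(4, 16): d=(-8,2) right/bottom  bias=-1
    (1,1)@(3, 3): e=[10,16,106] → █
    (2,1)@(5, 3): e=[42,-12,102] → ·
    (1,2)@(3, 5): e=[6,36,90] → █
    (2,2)@(5, 5): e=[38,8,86] → █
    (3,2)@(7, 5): e=[70,-20,82] → ·
    (1,3)@(3, 7): e=[2,56,74] → █
    (3,3)@(7, 7): e=[66,0,66] → ·  [on edge]
    (1,4)@(3, 9): e=[-2,76,58] → ·
    (2,4)@(5, 9): e=[30,48,54] → █
    (3,4)@(7, 9): e=[62,20,50] → █
    (4,4)@(9, 9): e=[94,-8,46] → ·
    (2,5)@(5, 11): e=[26,68,38] → █
  covered (16 px):
    · · · · · · ·
    · █ · · · · ·
    · █ █ · · · ·
    · █ █ · · · ·
    · · █ █ · · ·
    · · █ █ █ · ·
    · · █ █ █ █ ·
    · · █ █ · · ·
    · · · · · · ·
    · · · · · · ·

Answer: [[0,0],[0,1],[0,2]]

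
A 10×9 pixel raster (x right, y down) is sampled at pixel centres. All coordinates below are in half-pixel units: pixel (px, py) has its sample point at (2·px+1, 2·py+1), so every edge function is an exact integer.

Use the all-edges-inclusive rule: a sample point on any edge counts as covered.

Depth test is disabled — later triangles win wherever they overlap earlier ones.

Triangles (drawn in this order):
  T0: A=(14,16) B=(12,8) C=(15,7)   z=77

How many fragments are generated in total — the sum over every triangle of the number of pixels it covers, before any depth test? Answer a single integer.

T0:
  2·area = 26
  edge (14, 16)→(12, 8): d=(-2,-8) inclusive
  edge (12, 8)→(15, 7): d=(3,-1) inclusive
  edge (15, 7)→(14, 16): d=(-1,9) inclusive
    (7,3)@(15, 7): e=[26,0,0] → X  [on edge]
    (8,3)@(17, 7): e=[42,2,-18] → .
    (4,4)@(9, 9): e=[-26,0,52] → .  [on edge]
    (6,4)@(13, 9): e=[6,4,16] → X
    (7,4)@(15, 9): e=[22,6,-2] → .
    (1,5)@(3, 11): e=[-78,0,104] → .  [on edge]
    (6,5)@(13, 11): e=[2,10,14] → X
    (7,5)@(15, 11): e=[18,12,-4] → .
    (6,6)@(13, 13): e=[-2,16,12] → .
  covered (3 px):
    . . . . . . . . . .
    . . . . . . . . . .
    . . . . . . . . . .
    . . . . . . . X . .
    . . . . . . X . . .
    . . . . . . X . . .
    . . . . . . . . . .
    . . . . . . . . . .
    . . . . . . . . . .

Final: 3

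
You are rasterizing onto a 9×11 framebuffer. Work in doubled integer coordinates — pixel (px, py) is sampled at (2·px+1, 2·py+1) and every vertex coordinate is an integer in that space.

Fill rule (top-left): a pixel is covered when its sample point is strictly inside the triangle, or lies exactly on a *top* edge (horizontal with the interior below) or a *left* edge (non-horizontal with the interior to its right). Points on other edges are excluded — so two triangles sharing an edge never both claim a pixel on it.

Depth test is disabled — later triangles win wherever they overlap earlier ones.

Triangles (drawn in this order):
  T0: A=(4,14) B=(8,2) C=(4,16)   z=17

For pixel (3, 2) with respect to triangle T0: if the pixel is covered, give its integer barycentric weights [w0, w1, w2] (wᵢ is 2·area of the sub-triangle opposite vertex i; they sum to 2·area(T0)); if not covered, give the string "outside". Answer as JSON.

T0:
  2·area = 8
  edge (4, 14)→(8, 2): d=(4,-12) top-left  bias=+0
  edge (8, 2)→(4, 16): d=(-4,14) right/bottom  bias=-1
  edge (4, 16)→(4, 14): d=(0,-2) top-left  bias=+0
    (3,2)@(7, 5): e=[0,2,6] → X  [on edge]
    (4,2)@(9, 5): e=[24,-26,10] → .
    (3,3)@(7, 7): e=[8,-6,6] → .
    (2,5)@(5, 11): e=[0,6,2] → X  [on edge]
    (3,5)@(7, 11): e=[24,-22,6] → .
    (2,6)@(5, 13): e=[8,-2,2] → .
    (1,8)@(3, 17): e=[0,10,-2] → .  [on edge]
  covered (2 px):
    . . . . . . . . .
    . . . . . . . . .
    . . . X . . . . .
    . . . . . . . . .
    . . . . . . . . .
    . . X . . . . . .
    . . . . . . . . .
    . . . . . . . . .
    . . . . . . . . .
    . . . . . . . . .
    . . . . . . . . .

Answer: [2,6,0]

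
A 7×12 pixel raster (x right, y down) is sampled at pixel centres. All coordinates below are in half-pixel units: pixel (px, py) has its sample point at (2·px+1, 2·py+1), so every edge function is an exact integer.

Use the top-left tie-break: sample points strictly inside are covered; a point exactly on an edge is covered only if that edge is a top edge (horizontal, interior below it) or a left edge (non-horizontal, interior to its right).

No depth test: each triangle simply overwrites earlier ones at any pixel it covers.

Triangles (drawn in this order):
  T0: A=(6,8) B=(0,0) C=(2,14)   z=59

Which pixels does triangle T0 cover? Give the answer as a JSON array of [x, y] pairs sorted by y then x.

T0:
  2·area = 68  (B↔C swapped to make it positive)
  edge (6, 8)→(2, 14): d=(-4,6) right/bottom  bias=-1
  edge (2, 14)→(0, 0): d=(-2,-14) top-left  bias=+0
  edge (0, 0)→(6, 8): d=(6,8) right/bottom  bias=-1
    (0,1)@(1, 3): e=[50,8,10] → X
    (1,1)@(3, 3): e=[38,36,-6] → .
    (0,2)@(1, 5): e=[42,4,22] → X
    (1,2)@(3, 5): e=[30,32,6] → X
    (2,2)@(5, 5): e=[18,60,-10] → .
    (0,3)@(1, 7): e=[34,0,34] → X  [on edge]
    (2,3)@(5, 7): e=[10,56,2] → X
    (3,3)@(7, 7): e=[-2,84,-14] → .
    (0,4)@(1, 9): e=[26,-4,46] → .
    (1,4)@(3, 9): e=[14,24,30] → X
    (3,4)@(7, 9): e=[-10,80,-2] → .
    (1,5)@(3, 11): e=[6,20,42] → X
    (1,10)@(3, 21): e=[-34,0,102] → .  [on edge]
  covered (9 px):
    . . . . . . .
    X . . . . . .
    X X . . . . .
    X X X . . . .
    . X X . . . .
    . X . . . . .
    . . . . . . .
    . . . . . . .
    . . . . . . .
    . . . . . . .
    . . . . . . .
    . . . . . . .

Answer: [[0,1],[0,2],[1,2],[0,3],[1,3],[2,3],[1,4],[2,4],[1,5]]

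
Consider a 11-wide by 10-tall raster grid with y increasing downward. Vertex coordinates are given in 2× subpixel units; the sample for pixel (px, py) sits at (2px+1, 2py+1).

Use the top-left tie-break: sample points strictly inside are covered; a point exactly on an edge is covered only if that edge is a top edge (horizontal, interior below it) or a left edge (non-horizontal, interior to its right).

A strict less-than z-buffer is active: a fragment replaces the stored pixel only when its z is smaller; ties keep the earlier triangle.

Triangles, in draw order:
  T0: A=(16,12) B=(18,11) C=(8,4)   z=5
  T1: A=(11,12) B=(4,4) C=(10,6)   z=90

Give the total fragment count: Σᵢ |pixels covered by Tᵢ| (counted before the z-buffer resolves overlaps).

T0:
  2·area = 24  (B↔C swapped to make it positive)
  edge (16, 12)→(8, 4): d=(-8,-8) top-left  bias=+0
  edge (8, 4)→(18, 11): d=(10,7) right/bottom  bias=-1
  edge (18, 11)→(16, 12): d=(-2,1) right/bottom  bias=-1
    (2,0)@(5, 1): e=[0,-9,33] → ·  [on edge]
    (3,1)@(7, 3): e=[0,-3,27] → ·  [on edge]
    (4,2)@(9, 5): e=[0,3,21] → #  [on edge]
    (5,2)@(11, 5): e=[16,-11,19] → ·
    (4,3)@(9, 7): e=[-16,23,17] → ·
    (5,3)@(11, 7): e=[0,9,15] → #  [on edge]
    (6,3)@(13, 7): e=[16,-5,13] → ·
    (5,4)@(11, 9): e=[-16,29,11] → ·
    (6,4)@(13, 9): e=[0,15,9] → #  [on edge]
    (7,4)@(15, 9): e=[16,1,7] → #
    (8,4)@(17, 9): e=[32,-13,5] → ·
    (6,5)@(13, 11): e=[-16,35,5] → ·
    (7,5)@(15, 11): e=[0,21,3] → #  [on edge]
    (8,6)@(17, 13): e=[0,27,-3] → ·  [on edge]
    (9,7)@(19, 15): e=[0,33,-9] → ·  [on edge]
    (10,8)@(21, 17): e=[0,39,-15] → ·  [on edge]
  covered (6 px):
    · · · · · · · · · · ·
    · · · · · · · · · · ·
    · · · · # · · · · · ·
    · · · · · # · · · · ·
    · · · · · · # # · · ·
    · · · · · · · # # · ·
    · · · · · · · · · · ·
    · · · · · · · · · · ·
    · · · · · · · · · · ·
    · · · · · · · · · · ·
T1:
  2·area = 34
  edge (11, 12)→(4, 4): d=(-7,-8) top-left  bias=+0
  edge (4, 4)→(10, 6): d=(6,2) right/bottom  bias=-1
  edge (10, 6)→(11, 12): d=(1,6) right/bottom  bias=-1
    (0,1)@(1, 3): e=[-17,0,51] → ·  [on edge]
    (2,2)@(5, 5): e=[1,4,29] → #
    (3,2)@(7, 5): e=[17,0,17] → ·  [on edge]
    (2,3)@(5, 7): e=[-13,16,31] → ·
    (3,3)@(7, 7): e=[3,12,19] → #
    (4,3)@(9, 7): e=[19,8,7] → #
    (5,3)@(11, 7): e=[35,4,-5] → ·
    (6,3)@(13, 7): e=[51,0,-17] → ·  [on edge]
    (3,4)@(7, 9): e=[-11,24,21] → ·
    (4,4)@(9, 9): e=[5,20,9] → #
    (5,4)@(11, 9): e=[21,16,-3] → ·
    (9,4)@(19, 9): e=[85,0,-51] → ·  [on edge]
  covered (4 px):
    · · · · · · · · · · ·
    · · · · · · · · · · ·
    · · # · · · · · · · ·
    · · · # # · · · · · ·
    · · · · # · · · · · ·
    · · · · · · · · · · ·
    · · · · · · · · · · ·
    · · · · · · · · · · ·
    · · · · · · · · · · ·
    · · · · · · · · · · ·

Answer: 10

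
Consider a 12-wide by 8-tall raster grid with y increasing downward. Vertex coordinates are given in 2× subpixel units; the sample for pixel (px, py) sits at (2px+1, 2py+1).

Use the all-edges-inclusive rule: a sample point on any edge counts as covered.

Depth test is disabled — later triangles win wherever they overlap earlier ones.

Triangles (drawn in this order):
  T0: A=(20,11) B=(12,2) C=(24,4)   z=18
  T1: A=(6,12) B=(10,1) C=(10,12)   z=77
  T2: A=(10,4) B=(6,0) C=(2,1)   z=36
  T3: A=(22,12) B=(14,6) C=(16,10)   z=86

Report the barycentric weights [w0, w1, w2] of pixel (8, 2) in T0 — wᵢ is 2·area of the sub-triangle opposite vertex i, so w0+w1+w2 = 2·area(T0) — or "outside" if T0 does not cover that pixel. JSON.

T0:
  2·area = 92
  edge (20, 11)→(12, 2): d=(-8,-9) inclusive
  edge (12, 2)→(24, 4): d=(12,2) inclusive
  edge (24, 4)→(20, 11): d=(-4,7) inclusive
    (6,1)@(13, 3): e=[1,10,81] → X
    (7,1)@(15, 3): e=[19,6,67] → X
    (8,1)@(17, 3): e=[37,2,53] → X
    (9,1)@(19, 3): e=[55,-2,39] → .
    (6,2)@(13, 5): e=[-15,34,73] → .
    (7,2)@(15, 5): e=[3,30,59] → X
    (9,2)@(19, 5): e=[39,22,31] → X
    (10,2)@(21, 5): e=[57,18,17] → X
    (11,2)@(23, 5): e=[75,14,3] → X
    (7,3)@(15, 7): e=[-13,54,51] → .
    (8,3)@(17, 7): e=[5,50,37] → X
    (11,3)@(23, 7): e=[59,38,-5] → .
  covered (13 px):
    . . . . . . . . . . . .
    . . . . . . X X X . . .
    . . . . . . . X X X X X
    . . . . . . . . X X X .
    . . . . . . . . . X X .
    . . . . . . . . . . . .
    . . . . . . . . . . . .
    . . . . . . . . . . . .
T1:
  2·area = 44
  edge (6, 12)→(10, 1): d=(4,-11) inclusive
  edge (10, 1)→(10, 12): d=(0,11) inclusive
  edge (10, 12)→(6, 12): d=(-4,0) inclusive
    (4,2)@(9, 5): e=[5,11,28] → X
    (5,2)@(11, 5): e=[27,-11,28] → .
    (4,3)@(9, 7): e=[13,11,20] → X
    (5,3)@(11, 7): e=[35,-11,20] → .
    (4,4)@(9, 9): e=[21,11,12] → X
    (5,4)@(11, 9): e=[43,-11,12] → .
    (3,5)@(7, 11): e=[7,33,4] → X
    (5,5)@(11, 11): e=[51,-11,4] → .
    (3,6)@(7, 13): e=[15,33,-4] → .
    (4,6)@(9, 13): e=[37,11,-4] → .
  covered (5 px):
    . . . . . . . . . . . .
    . . . . . . . . . . . .
    . . . . X . . . . . . .
    . . . . X . . . . . . .
    . . . . X . . . . . . .
    . . . X X . . . . . . .
    . . . . . . . . . . . .
    . . . . . . . . . . . .
T2:
  2·area = 20  (B↔C swapped to make it positive)
  edge (10, 4)→(2, 1): d=(-8,-3) inclusive
  edge (2, 1)→(6, 0): d=(4,-1) inclusive
  edge (6, 0)→(10, 4): d=(4,4) inclusive
    (1,0)@(3, 1): e=[3,1,16] → X
    (2,0)@(5, 1): e=[9,3,8] → X
    (3,0)@(7, 1): e=[15,5,0] → X  [on edge]
    (4,0)@(9, 1): e=[21,7,-8] → .
    (1,1)@(3, 3): e=[-13,9,24] → .
    (2,1)@(5, 3): e=[-7,11,16] → .
    (3,1)@(7, 3): e=[-1,13,8] → .
    (4,1)@(9, 3): e=[5,15,0] → X  [on edge]
    (5,1)@(11, 3): e=[11,17,-8] → .
    (4,2)@(9, 5): e=[-11,23,8] → .
    (5,2)@(11, 5): e=[-5,25,0] → .  [on edge]
    (6,3)@(13, 7): e=[-15,35,0] → .  [on edge]
    (7,4)@(15, 9): e=[-25,45,0] → .  [on edge]
    (8,5)@(17, 11): e=[-35,55,0] → .  [on edge]
    (9,6)@(19, 13): e=[-45,65,0] → .  [on edge]
    (10,7)@(21, 15): e=[-55,75,0] → .  [on edge]
  covered (4 px):
    . X X X . . . . . . . .
    . . . . X . . . . . . .
    . . . . . . . . . . . .
    . . . . . . . . . . . .
    . . . . . . . . . . . .
    . . . . . . . . . . . .
    . . . . . . . . . . . .
    . . . . . . . . . . . .
T3:
  2·area = 20  (B↔C swapped to make it positive)
  edge (22, 12)→(16, 10): d=(-6,-2) inclusive
  edge (16, 10)→(14, 6): d=(-2,-4) inclusive
  edge (14, 6)→(22, 12): d=(8,6) inclusive
    (0,2)@(1, 5): e=[0,-50,70] → .  [on edge]
    (3,3)@(7, 7): e=[0,-30,50] → .  [on edge]
    (7,3)@(15, 7): e=[16,2,2] → X
    (8,3)@(17, 7): e=[20,10,-10] → .
    (6,4)@(13, 9): e=[0,-10,30] → .  [on edge]
    (7,4)@(15, 9): e=[4,-2,18] → .
    (8,4)@(17, 9): e=[8,6,6] → X
    (9,4)@(19, 9): e=[12,14,-6] → .
    (8,5)@(17, 11): e=[-4,2,22] → .
    (9,5)@(19, 11): e=[0,10,10] → X  [on edge]
    (10,5)@(21, 11): e=[4,18,-2] → .
    (9,6)@(19, 13): e=[-12,6,26] → .
  covered (3 px):
    . . . . . . . . . . . .
    . . . . . . . . . . . .
    . . . . . . . . . . . .
    . . . . . . . X . . . .
    . . . . . . . . X . . .
    . . . . . . . . . X . .
    . . . . . . . . . . . .
    . . . . . . . . . . . .

Answer: [26,45,21]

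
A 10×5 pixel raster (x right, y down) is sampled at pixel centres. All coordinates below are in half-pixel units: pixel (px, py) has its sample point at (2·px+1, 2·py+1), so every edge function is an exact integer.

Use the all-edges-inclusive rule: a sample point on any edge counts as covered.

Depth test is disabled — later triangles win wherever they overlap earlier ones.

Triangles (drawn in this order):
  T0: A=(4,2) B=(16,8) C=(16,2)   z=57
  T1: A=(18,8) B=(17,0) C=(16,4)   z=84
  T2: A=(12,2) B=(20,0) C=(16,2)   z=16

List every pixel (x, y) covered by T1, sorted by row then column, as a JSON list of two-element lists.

T0:
  2·area = 72  (B↔C swapped to make it positive)
  edge (4, 2)→(16, 2): d=(12,0) inclusive
  edge (16, 2)→(16, 8): d=(0,6) inclusive
  edge (16, 8)→(4, 2): d=(-12,-6) inclusive
    (3,1)@(7, 3): e=[12,54,6] → #
    (4,1)@(9, 3): e=[12,42,18] → #
    (5,1)@(11, 3): e=[12,30,30] → #
    (6,1)@(13, 3): e=[12,18,42] → #
    (7,1)@(15, 3): e=[12,6,54] → #
    (8,1)@(17, 3): e=[12,-6,66] → ·
    (3,2)@(7, 5): e=[36,54,-18] → ·
    (4,2)@(9, 5): e=[36,42,-6] → ·
    (5,2)@(11, 5): e=[36,30,6] → #
    (8,2)@(17, 5): e=[36,-6,42] → ·
    (5,3)@(11, 7): e=[60,30,-18] → ·
    (6,3)@(13, 7): e=[60,18,-6] → ·
  covered (9 px):
    · · · · · · · · · ·
    · · · # # # # # · ·
    · · · · · # # # · ·
    · · · · · · · # · ·
    · · · · · · · · · ·
T1:
  2·area = 12  (B↔C swapped to make it positive)
  edge (18, 8)→(16, 4): d=(-2,-4) inclusive
  edge (16, 4)→(17, 0): d=(1,-4) inclusive
  edge (17, 0)→(18, 8): d=(1,8) inclusive
    (8,0)@(17, 1): e=[10,1,1] → #
    (9,0)@(19, 1): e=[18,9,-15] → ·
    (8,1)@(17, 3): e=[6,3,3] → #
    (9,1)@(19, 3): e=[14,11,-13] → ·
    (8,2)@(17, 5): e=[2,5,5] → #
    (9,2)@(19, 5): e=[10,13,-11] → ·
    (8,3)@(17, 7): e=[-2,7,7] → ·
  covered (3 px):
    · · · · · · · · # ·
    · · · · · · · · # ·
    · · · · · · · · # ·
    · · · · · · · · · ·
    · · · · · · · · · ·
T2:
  2·area = 8
  edge (12, 2)→(20, 0): d=(8,-2) inclusive
  edge (20, 0)→(16, 2): d=(-4,2) inclusive
  edge (16, 2)→(12, 2): d=(-4,0) inclusive
    (8,0)@(17, 1): e=[2,2,4] → #
    (9,0)@(19, 1): e=[6,-2,4] → ·
    (8,1)@(17, 3): e=[18,-6,-4] → ·
  covered (1 px):
    · · · · · · · · # ·
    · · · · · · · · · ·
    · · · · · · · · · ·
    · · · · · · · · · ·
    · · · · · · · · · ·

Final: [[8,0],[8,1],[8,2]]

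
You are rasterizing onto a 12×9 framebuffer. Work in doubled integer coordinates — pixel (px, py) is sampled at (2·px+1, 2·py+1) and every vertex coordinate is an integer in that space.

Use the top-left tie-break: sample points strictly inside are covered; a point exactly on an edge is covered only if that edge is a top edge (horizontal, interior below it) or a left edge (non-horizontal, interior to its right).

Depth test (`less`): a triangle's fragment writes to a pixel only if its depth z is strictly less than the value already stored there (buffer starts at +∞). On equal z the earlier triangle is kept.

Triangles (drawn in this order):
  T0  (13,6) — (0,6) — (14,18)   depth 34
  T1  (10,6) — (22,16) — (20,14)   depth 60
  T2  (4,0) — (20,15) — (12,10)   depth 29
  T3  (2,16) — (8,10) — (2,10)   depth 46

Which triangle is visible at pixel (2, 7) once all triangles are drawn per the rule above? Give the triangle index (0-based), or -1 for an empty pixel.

T0:
  2·area = 156  (B↔C swapped to make it positive)
  edge (13, 6)→(14, 18): d=(1,12) right/bottom  bias=-1
  edge (14, 18)→(0, 6): d=(-14,-12) top-left  bias=+0
  edge (0, 6)→(13, 6): d=(13,0) top-left  bias=+0
    (1,3)@(3, 7): e=[121,22,13] → █
    (2,3)@(5, 7): e=[97,46,13] → █
    (3,3)@(7, 7): e=[73,70,13] → █
    (4,3)@(9, 7): e=[49,94,13] → █
    (5,3)@(11, 7): e=[25,118,13] → █
    (6,3)@(13, 7): e=[1,142,13] → █
    (7,3)@(15, 7): e=[-23,166,13] → ·
    (1,4)@(3, 9): e=[123,-6,39] → ·
    (2,4)@(5, 9): e=[99,18,39] → █
    (7,4)@(15, 9): e=[-21,138,39] → ·
    (2,5)@(5, 11): e=[101,-10,65] → ·
    (3,5)@(7, 11): e=[77,14,65] → █
  covered (21 px):
    · · · · · · · · · · · ·
    · · · · · · · · · · · ·
    · · · · · · · · · · · ·
    · █ █ █ █ █ █ · · · · ·
    · · █ █ █ █ █ · · · · ·
    · · · █ █ █ █ · · · · ·
    · · · · █ █ █ · · · · ·
    · · · · · █ █ · · · · ·
    · · · · · · █ · · · · ·
T1:
  2·area = 4  (B↔C swapped to make it positive)
  edge (10, 6)→(20, 14): d=(10,8) right/bottom  bias=-1
  edge (20, 14)→(22, 16): d=(2,2) right/bottom  bias=-1
  edge (22, 16)→(10, 6): d=(-12,-10) top-left  bias=+0
    (3,0)@(7, 1): e=[-26,0,30] → ·  [on edge]
    (4,1)@(9, 3): e=[-22,0,26] → ·  [on edge]
    (5,2)@(11, 5): e=[-18,0,22] → ·  [on edge]
    (6,3)@(13, 7): e=[-14,0,18] → ·  [on edge]
    (7,4)@(15, 9): e=[-10,0,14] → ·  [on edge]
    (8,5)@(17, 11): e=[-6,0,10] → ·  [on edge]
    (9,6)@(19, 13): e=[-2,0,6] → ·  [on edge]
    (10,7)@(21, 15): e=[2,0,2] → ·  [on edge]
    (11,8)@(23, 17): e=[6,0,-2] → ·  [on edge]
  covered (0 px):
    · · · · · · · · · · · ·
    · · · · · · · · · · · ·
    · · · · · · · · · · · ·
    · · · · · · · · · · · ·
    · · · · · · · · · · · ·
    · · · · · · · · · · · ·
    · · · · · · · · · · · ·
    · · · · · · · · · · · ·
    · · · · · · · · · · · ·
T2:
  2·area = 40
  edge (4, 0)→(20, 15): d=(16,15) right/bottom  bias=-1
  edge (20, 15)→(12, 10): d=(-8,-5) top-left  bias=+0
  edge (12, 10)→(4, 0): d=(-8,-10) top-left  bias=+0
    (2,0)@(5, 1): e=[1,37,2] → █
    (3,0)@(7, 1): e=[-29,47,22] → ·
    (2,1)@(5, 3): e=[33,21,-14] → ·
    (3,1)@(7, 3): e=[3,31,6] → █
    (4,1)@(9, 3): e=[-27,41,26] → ·
    (3,2)@(7, 5): e=[35,15,-10] → ·
    (4,2)@(9, 5): e=[5,25,10] → █
    (5,2)@(11, 5): e=[-25,35,30] → ·
    (4,3)@(9, 7): e=[37,9,-6] → ·
    (5,3)@(11, 7): e=[7,19,14] → █
    (6,3)@(13, 7): e=[-23,29,34] → ·
    (5,4)@(11, 9): e=[39,3,-2] → ·
  covered (7 px):
    · · █ · · · · · · · · ·
    · · · █ · · · · · · · ·
    · · · · █ · · · · · · ·
    · · · · · █ · · · · · ·
    · · · · · · █ · · · · ·
    · · · · · · · █ · · · ·
    · · · · · · · · █ · · ·
    · · · · · · · · · · · ·
    · · · · · · · · · · · ·
T3:
  2·area = 36  (B↔C swapped to make it positive)
  edge (2, 16)→(2, 10): d=(0,-6) top-left  bias=+0
  edge (2, 10)→(8, 10): d=(6,0) top-left  bias=+0
  edge (8, 10)→(2, 16): d=(-6,6) right/bottom  bias=-1
    (8,0)@(17, 1): e=[90,-54,0] → ·  [on edge]
    (7,1)@(15, 3): e=[78,-42,0] → ·  [on edge]
    (6,2)@(13, 5): e=[66,-30,0] → ·  [on edge]
    (5,3)@(11, 7): e=[54,-18,0] → ·  [on edge]
    (4,4)@(9, 9): e=[42,-6,0] → ·  [on edge]
    (1,5)@(3, 11): e=[6,6,24] → █
    (2,5)@(5, 11): e=[18,6,12] → █
    (3,5)@(7, 11): e=[30,6,0] → ·  [on edge]
    (1,6)@(3, 13): e=[6,18,12] → █
    (2,6)@(5, 13): e=[18,18,0] → ·  [on edge]
    (1,7)@(3, 15): e=[6,30,0] → ·  [on edge]
    (0,8)@(1, 17): e=[-6,42,0] → ·  [on edge]
  covered (3 px):
    · · · · · · · · · · · ·
    · · · · · · · · · · · ·
    · · · · · · · · · · · ·
    · · · · · · · · · · · ·
    · · · · · · · · · · · ·
    · █ █ · · · · · · · · ·
    · █ · · · · · · · · · ·
    · · · · · · · · · · · ·
    · · · · · · · · · · · ·

Z-buffer (winner per pixel, '.' = empty):
  . . 2 . . . . . . . . .
  . . . 2 . . . . . . . .
  . . . . 2 . . . . . . .
  . 0 0 0 0 2 0 . . . . .
  . . 0 0 0 0 2 . . . . .
  . 3 3 0 0 0 0 2 . . . .
  . 3 . . 0 0 0 . 2 . . .
  . . . . . 0 0 . . . . .
  . . . . . . 0 . . . . .

Result: -1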